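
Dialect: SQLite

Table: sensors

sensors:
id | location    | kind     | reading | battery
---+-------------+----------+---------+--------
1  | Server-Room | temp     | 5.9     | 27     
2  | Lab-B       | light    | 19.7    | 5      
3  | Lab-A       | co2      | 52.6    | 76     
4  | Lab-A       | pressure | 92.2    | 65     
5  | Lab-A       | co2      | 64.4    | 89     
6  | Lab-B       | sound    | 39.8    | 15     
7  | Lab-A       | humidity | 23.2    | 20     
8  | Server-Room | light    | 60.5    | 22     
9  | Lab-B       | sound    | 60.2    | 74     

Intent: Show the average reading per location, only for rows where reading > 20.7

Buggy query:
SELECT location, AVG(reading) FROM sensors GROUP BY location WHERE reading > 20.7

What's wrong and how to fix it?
Bug: Row-level WHERE must come before GROUP BY in the clause order

Fix: Place WHERE between FROM and GROUP BY

Corrected query:
SELECT location, AVG(reading) FROM sensors WHERE reading > 20.7 GROUP BY location

Result:
location    | AVG(reading)
------------+-------------
Lab-A       | 58.1        
Lab-B       | 50          
Server-Room | 60.5        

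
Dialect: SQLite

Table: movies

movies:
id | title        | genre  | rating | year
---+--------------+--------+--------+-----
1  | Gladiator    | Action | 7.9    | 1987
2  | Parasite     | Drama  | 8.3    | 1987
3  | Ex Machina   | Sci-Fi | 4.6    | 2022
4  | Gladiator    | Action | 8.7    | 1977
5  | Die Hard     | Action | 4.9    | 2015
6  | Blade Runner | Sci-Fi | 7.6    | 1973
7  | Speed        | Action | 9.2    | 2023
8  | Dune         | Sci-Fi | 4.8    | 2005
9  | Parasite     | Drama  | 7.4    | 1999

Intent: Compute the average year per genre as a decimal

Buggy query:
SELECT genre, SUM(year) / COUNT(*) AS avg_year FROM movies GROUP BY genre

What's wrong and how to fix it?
Bug: SUM(year) and COUNT(*) are both integers; the division truncates the fractional part

Fix: Cast one side to REAL so the division keeps the fractional part

Corrected query:
SELECT genre, SUM(year) * 1.0 / COUNT(*) AS avg_year FROM movies GROUP BY genre

Result:
genre  | avg_year
-------+---------
Action | 2000.5  
Drama  | 1993    
Sci-Fi | 2000    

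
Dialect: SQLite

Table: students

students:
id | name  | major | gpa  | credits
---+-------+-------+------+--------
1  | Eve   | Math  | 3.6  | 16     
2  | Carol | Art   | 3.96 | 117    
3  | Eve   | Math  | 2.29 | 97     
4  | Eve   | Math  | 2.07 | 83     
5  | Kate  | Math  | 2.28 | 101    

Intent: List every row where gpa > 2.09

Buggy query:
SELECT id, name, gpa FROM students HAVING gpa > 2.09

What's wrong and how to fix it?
Bug: This is a non-aggregate query (no GROUP BY, no aggregates), so in SQLite the HAVING clause is invalid here; a row-level condition belongs in WHERE

Fix: Use WHERE for row-level filtering

Corrected query:
SELECT id, name, gpa FROM students WHERE gpa > 2.09

Result:
id | name  | gpa 
---+-------+-----
1  | Eve   | 3.6 
2  | Carol | 3.96
3  | Eve   | 2.29
5  | Kate  | 2.28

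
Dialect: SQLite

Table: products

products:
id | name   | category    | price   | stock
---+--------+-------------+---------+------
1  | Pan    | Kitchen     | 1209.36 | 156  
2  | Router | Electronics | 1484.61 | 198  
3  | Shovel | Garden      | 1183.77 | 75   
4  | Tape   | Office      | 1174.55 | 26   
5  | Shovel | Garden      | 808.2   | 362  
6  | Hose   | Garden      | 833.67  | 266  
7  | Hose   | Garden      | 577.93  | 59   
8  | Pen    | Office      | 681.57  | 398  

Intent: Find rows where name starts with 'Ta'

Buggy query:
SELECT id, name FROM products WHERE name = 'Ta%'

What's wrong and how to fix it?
Bug: '=' compares the literal string including the % character; pattern matching needs LIKE

Fix: Replace '=' with LIKE so 'Ta%' is treated as a pattern

Corrected query:
SELECT id, name FROM products WHERE name LIKE 'Ta%'

Result:
id | name
---+-----
4  | Tape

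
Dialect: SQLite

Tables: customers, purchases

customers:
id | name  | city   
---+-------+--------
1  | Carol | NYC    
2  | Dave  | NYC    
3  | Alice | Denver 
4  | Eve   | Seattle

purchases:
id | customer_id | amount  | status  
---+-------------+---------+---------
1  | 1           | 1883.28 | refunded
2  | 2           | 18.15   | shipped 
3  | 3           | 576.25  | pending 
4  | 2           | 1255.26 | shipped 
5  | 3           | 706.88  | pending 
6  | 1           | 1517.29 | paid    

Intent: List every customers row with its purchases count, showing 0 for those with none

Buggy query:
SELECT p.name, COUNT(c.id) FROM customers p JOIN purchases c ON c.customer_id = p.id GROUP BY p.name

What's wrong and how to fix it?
Bug: INNER JOIN drops customers rows that have no matching purchases rows

Fix: Switch to LEFT JOIN to retain unmatched parent rows

Corrected query:
SELECT p.name, COUNT(c.id) FROM customers p LEFT JOIN purchases c ON c.customer_id = p.id GROUP BY p.name

Result:
name  | COUNT(c.id)
------+------------
Alice | 2          
Carol | 2          
Dave  | 2          
Eve   | 0          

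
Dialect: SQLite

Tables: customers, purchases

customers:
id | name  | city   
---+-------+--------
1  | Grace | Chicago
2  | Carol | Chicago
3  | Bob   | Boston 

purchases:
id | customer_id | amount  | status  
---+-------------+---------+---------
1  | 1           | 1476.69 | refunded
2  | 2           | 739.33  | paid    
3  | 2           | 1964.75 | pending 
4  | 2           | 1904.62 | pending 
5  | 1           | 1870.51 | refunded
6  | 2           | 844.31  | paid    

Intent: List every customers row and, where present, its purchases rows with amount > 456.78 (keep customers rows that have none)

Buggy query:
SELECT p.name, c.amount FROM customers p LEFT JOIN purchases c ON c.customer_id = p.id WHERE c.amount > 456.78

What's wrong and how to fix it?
Bug: Filtering c.amount in WHERE discards the NULL rows produced by LEFT JOIN, turning it into an inner join

Fix: Move the right-table condition into the ON clause so unmatched parents are kept

Corrected query:
SELECT p.name, c.amount FROM customers p LEFT JOIN purchases c ON c.customer_id = p.id AND c.amount > 456.78

Result:
name  | amount 
------+--------
Grace | 1476.69
Grace | 1870.51
Carol | 739.33 
Carol | 844.31 
Carol | 1904.62
Carol | 1964.75
Bob   | NULL   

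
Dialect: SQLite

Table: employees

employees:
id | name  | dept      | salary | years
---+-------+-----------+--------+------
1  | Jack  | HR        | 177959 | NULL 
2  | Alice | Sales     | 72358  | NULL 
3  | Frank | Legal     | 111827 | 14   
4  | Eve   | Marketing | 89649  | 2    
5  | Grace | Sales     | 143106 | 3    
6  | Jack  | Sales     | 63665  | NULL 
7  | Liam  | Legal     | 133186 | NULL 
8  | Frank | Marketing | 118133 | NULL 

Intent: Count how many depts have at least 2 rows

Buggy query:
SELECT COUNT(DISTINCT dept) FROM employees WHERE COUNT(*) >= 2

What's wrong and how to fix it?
Bug: COUNT(*) cannot appear in WHERE; the per-group count doesn't exist yet

Fix: Use a subquery that GROUPs and filters with HAVING, then count its rows

Corrected query:
SELECT COUNT(*) FROM (SELECT dept FROM employees GROUP BY dept HAVING COUNT(*) >= 2)

Result:
COUNT(*)
--------
3       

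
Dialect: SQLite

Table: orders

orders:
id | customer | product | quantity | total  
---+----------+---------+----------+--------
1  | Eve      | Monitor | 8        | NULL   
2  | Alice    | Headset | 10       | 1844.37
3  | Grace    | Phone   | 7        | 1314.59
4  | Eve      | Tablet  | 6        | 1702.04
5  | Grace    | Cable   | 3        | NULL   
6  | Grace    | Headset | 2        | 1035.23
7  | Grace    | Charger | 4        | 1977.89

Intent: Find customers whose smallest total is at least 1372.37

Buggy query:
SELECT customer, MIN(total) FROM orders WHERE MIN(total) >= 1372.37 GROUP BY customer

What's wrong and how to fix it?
Bug: MIN() in WHERE is a misuse of aggregate

Fix: Use HAVING for the per-group MIN condition

Corrected query:
SELECT customer, MIN(total) FROM orders GROUP BY customer HAVING MIN(total) >= 1372.37

Result:
customer | MIN(total)
---------+-----------
Alice    | 1844.37   
Eve      | 1702.04   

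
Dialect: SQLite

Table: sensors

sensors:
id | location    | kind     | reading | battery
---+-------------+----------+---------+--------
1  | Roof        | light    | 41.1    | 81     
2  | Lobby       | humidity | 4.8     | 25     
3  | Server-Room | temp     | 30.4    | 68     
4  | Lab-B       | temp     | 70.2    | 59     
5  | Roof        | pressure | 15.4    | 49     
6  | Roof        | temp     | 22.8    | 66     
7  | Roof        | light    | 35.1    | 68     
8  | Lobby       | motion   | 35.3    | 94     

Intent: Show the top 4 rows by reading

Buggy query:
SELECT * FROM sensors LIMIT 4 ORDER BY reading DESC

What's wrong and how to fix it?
Bug: ORDER BY cannot follow LIMIT; LIMIT is the final clause

Fix: Sort with ORDER BY, then apply LIMIT

Corrected query:
SELECT * FROM sensors ORDER BY reading DESC LIMIT 4

Result:
id | location | kind   | reading | battery
---+----------+--------+---------+--------
4  | Lab-B    | temp   | 70.2    | 59     
1  | Roof     | light  | 41.1    | 81     
8  | Lobby    | motion | 35.3    | 94     
7  | Roof     | light  | 35.1    | 68     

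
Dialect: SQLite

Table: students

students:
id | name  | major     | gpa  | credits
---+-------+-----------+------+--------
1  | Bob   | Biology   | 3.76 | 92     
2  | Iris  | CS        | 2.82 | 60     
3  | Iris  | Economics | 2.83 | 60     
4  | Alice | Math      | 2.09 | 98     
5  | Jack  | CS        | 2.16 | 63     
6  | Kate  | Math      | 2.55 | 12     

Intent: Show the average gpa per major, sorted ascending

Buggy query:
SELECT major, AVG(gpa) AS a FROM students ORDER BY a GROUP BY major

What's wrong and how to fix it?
Bug: GROUP BY must precede ORDER BY

Fix: Move ORDER BY to the end, after GROUP BY

Corrected query:
SELECT major, AVG(gpa) AS a FROM students GROUP BY major ORDER BY a

Result:
major     | a   
----------+-----
Math      | 2.32
CS        | 2.49
Economics | 2.83
Biology   | 3.76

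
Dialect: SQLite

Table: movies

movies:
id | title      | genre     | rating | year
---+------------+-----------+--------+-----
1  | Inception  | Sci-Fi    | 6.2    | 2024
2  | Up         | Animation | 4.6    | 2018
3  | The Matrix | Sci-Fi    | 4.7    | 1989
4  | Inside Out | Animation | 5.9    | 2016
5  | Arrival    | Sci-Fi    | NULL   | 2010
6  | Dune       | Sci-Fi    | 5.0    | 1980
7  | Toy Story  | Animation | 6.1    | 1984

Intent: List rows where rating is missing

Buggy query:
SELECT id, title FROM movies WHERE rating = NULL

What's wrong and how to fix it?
Bug: '= NULL' is always unknown in SQL three-valued logic, so no rows match

Fix: Use IS NULL to test for NULL

Corrected query:
SELECT id, title FROM movies WHERE rating IS NULL

Result:
id | title  
---+--------
5  | Arrival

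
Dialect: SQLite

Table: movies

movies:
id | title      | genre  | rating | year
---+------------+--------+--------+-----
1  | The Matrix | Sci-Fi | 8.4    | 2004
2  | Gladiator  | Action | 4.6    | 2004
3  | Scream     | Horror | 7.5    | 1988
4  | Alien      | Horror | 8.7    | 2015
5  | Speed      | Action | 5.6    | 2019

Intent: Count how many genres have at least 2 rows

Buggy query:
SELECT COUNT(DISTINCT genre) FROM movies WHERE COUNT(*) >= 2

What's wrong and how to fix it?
Bug: WHERE filters individual rows, not groups, so a group-level COUNT is invalid there

Fix: Group first with HAVING COUNT(*) >= 2, then COUNT the resulting groups

Corrected query:
SELECT COUNT(*) FROM (SELECT genre FROM movies GROUP BY genre HAVING COUNT(*) >= 2)

Result:
COUNT(*)
--------
2       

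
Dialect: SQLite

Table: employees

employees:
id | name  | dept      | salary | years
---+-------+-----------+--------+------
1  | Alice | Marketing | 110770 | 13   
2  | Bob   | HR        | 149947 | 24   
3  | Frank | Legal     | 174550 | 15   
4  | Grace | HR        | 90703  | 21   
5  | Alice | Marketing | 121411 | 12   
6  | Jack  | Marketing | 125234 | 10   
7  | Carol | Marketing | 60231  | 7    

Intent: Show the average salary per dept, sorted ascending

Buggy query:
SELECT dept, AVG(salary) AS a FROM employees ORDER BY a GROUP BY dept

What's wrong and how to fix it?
Bug: ORDER BY appears before GROUP BY; SQL clause order requires GROUP BY first

Fix: Move ORDER BY to the end, after GROUP BY

Corrected query:
SELECT dept, AVG(salary) AS a FROM employees GROUP BY dept ORDER BY a

Result:
dept      | a       
----------+---------
Marketing | 104411.5
HR        | 120325  
Legal     | 174550  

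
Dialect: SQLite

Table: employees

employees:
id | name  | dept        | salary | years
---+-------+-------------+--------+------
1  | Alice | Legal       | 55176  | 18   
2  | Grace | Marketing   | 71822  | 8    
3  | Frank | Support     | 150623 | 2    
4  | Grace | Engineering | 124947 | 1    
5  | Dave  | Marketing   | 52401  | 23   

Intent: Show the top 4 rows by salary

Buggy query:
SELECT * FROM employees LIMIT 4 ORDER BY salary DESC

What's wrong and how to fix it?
Bug: ORDER BY cannot follow LIMIT; LIMIT is the final clause

Fix: Swap the clauses: ORDER BY first, then LIMIT

Corrected query:
SELECT * FROM employees ORDER BY salary DESC LIMIT 4

Result:
id | name  | dept        | salary | years
---+-------+-------------+--------+------
3  | Frank | Support     | 150623 | 2    
4  | Grace | Engineering | 124947 | 1    
2  | Grace | Marketing   | 71822  | 8    
1  | Alice | Legal       | 55176  | 18   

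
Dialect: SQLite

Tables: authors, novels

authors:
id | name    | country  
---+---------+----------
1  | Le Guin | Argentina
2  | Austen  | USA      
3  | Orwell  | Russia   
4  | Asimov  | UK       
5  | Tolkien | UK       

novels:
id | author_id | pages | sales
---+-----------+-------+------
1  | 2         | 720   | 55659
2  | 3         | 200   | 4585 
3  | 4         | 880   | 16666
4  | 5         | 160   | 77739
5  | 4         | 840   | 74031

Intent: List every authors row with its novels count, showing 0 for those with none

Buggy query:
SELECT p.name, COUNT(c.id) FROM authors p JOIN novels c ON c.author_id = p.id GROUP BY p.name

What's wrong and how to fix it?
Bug: INNER JOIN drops authors rows that have no matching novels rows

Fix: Switch to LEFT JOIN to retain unmatched parent rows

Corrected query:
SELECT p.name, COUNT(c.id) FROM authors p LEFT JOIN novels c ON c.author_id = p.id GROUP BY p.name

Result:
name    | COUNT(c.id)
--------+------------
Asimov  | 2          
Austen  | 1          
Le Guin | 0          
Orwell  | 1          
Tolkien | 1          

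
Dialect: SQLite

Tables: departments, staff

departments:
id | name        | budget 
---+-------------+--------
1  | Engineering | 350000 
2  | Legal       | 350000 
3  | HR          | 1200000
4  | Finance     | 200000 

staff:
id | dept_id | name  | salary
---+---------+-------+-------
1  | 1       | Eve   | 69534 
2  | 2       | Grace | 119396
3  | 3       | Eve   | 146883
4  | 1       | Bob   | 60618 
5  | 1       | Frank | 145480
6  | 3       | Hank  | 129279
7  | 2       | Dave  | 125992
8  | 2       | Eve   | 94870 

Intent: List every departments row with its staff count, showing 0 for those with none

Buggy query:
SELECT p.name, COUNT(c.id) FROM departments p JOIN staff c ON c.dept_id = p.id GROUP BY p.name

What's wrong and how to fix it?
Bug: INNER JOIN drops departments rows that have no matching staff rows

Fix: Use LEFT JOIN so parents without children still appear (COUNT(c.id) gives 0)

Corrected query:
SELECT p.name, COUNT(c.id) FROM departments p LEFT JOIN staff c ON c.dept_id = p.id GROUP BY p.name

Result:
name        | COUNT(c.id)
------------+------------
Engineering | 3          
Finance     | 0          
HR          | 2          
Legal       | 3          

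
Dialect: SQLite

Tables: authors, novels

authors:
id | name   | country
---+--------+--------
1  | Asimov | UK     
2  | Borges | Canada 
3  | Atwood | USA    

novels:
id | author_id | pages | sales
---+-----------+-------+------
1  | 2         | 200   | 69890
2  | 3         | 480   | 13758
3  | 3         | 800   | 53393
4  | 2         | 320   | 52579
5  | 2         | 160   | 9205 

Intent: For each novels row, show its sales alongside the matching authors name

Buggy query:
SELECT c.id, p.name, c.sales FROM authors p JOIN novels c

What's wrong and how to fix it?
Bug: JOIN with no ON clause produces a cartesian product; every novels row pairs with every authors row

Fix: Specify the join condition linking the foreign key to the parent id

Corrected query:
SELECT c.id, p.name, c.sales FROM authors p JOIN novels c ON c.author_id = p.id

Result:
id | name   | sales
---+--------+------
1  | Borges | 69890
2  | Atwood | 13758
3  | Atwood | 53393
4  | Borges | 52579
5  | Borges | 9205 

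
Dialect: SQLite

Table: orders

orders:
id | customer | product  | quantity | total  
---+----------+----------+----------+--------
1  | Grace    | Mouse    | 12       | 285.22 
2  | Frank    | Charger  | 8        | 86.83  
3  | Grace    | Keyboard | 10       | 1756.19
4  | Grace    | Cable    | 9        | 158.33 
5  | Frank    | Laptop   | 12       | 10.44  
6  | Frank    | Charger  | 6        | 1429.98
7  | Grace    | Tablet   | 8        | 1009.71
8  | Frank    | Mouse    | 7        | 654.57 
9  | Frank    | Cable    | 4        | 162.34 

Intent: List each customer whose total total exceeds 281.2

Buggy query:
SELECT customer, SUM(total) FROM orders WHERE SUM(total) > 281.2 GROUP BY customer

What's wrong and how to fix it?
Bug: WHERE runs before GROUP BY, so aggregates aren't available there

Fix: Move the aggregate condition to a HAVING clause

Corrected query:
SELECT customer, SUM(total) FROM orders GROUP BY customer HAVING SUM(total) > 281.2

Result:
customer | SUM(total)
---------+-----------
Frank    | 2344.16   
Grace    | 3209.45   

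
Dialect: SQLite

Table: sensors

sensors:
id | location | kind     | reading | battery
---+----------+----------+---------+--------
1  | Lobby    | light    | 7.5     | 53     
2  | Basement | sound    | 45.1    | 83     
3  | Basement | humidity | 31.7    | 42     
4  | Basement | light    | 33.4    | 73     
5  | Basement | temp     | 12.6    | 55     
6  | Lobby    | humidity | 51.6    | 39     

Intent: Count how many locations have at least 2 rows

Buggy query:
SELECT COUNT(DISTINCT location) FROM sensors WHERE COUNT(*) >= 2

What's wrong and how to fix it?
Bug: COUNT(*) cannot appear in WHERE; the per-group count doesn't exist yet

Fix: Use a subquery that GROUPs and filters with HAVING, then count its rows

Corrected query:
SELECT COUNT(*) FROM (SELECT location FROM sensors GROUP BY location HAVING COUNT(*) >= 2)

Result:
COUNT(*)
--------
2       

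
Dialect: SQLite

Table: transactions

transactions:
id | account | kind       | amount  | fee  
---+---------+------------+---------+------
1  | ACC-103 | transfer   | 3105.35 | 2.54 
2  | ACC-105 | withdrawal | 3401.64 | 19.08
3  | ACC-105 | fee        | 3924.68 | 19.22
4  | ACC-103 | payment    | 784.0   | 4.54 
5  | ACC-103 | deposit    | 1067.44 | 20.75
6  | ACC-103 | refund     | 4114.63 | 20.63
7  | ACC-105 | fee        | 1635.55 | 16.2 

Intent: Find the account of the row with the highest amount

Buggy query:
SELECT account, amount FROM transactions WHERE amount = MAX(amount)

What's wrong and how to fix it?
Bug: WHERE is evaluated per row; an aggregate over the whole table isn't defined there

Fix: Wrap MAX in a scalar subquery so WHERE compares against a single value

Corrected query:
SELECT account, amount FROM transactions WHERE amount = (SELECT MAX(amount) FROM transactions)

Result:
account | amount 
--------+--------
ACC-103 | 4114.63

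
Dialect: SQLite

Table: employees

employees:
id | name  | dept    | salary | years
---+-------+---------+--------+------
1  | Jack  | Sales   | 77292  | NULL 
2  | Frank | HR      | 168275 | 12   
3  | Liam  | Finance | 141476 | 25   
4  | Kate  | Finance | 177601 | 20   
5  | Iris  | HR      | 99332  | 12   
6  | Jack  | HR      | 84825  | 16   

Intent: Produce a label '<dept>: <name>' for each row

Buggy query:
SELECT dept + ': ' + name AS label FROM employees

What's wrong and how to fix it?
Bug: '+' is numeric addition; on text columns SQLite converts them to 0 instead of concatenating

Fix: Use the || operator for string concatenation

Corrected query:
SELECT dept || ': ' || name AS label FROM employees

Result:
label        
-------------
Sales: Jack  
HR: Frank    
Finance: Liam
Finance: Kate
HR: Iris     
HR: Jack     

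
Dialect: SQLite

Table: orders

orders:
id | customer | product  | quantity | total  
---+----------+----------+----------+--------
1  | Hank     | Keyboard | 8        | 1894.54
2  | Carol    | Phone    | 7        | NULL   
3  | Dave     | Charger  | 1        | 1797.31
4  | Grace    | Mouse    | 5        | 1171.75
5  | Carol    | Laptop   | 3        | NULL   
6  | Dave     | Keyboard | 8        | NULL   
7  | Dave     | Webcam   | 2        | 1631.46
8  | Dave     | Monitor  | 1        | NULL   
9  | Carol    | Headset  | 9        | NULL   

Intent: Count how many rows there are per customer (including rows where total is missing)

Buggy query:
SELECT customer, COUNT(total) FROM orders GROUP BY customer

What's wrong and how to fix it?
Bug: COUNT(column) counts non-NULL values only; rows with NULL total aren't counted

Fix: Replace COUNT(total) with COUNT(*)

Corrected query:
SELECT customer, COUNT(*) FROM orders GROUP BY customer

Result:
customer | COUNT(*)
---------+---------
Carol    | 3       
Dave     | 4       
Grace    | 1       
Hank     | 1       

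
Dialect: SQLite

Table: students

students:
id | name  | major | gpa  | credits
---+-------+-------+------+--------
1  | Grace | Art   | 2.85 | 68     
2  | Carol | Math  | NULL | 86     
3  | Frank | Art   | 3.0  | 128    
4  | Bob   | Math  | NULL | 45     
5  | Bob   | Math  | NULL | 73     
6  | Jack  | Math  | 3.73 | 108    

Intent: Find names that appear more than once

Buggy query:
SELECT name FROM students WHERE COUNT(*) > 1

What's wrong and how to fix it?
Bug: WHERE can't reference COUNT(*); aggregates are computed after WHERE

Fix: GROUP BY name, then filter groups with HAVING COUNT(*) > 1

Corrected query:
SELECT name FROM students GROUP BY name HAVING COUNT(*) > 1

Result:
name
----
Bob 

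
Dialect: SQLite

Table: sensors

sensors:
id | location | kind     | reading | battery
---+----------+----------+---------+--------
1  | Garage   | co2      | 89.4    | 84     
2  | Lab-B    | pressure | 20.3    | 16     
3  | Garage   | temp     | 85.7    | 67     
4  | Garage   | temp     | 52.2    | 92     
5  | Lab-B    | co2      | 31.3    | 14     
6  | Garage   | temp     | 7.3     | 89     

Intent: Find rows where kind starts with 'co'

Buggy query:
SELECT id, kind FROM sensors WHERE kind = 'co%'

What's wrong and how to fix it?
Bug: Wildcards only work with LIKE; '=' treats '%' as a literal character

Fix: Use LIKE for wildcard pattern matching

Corrected query:
SELECT id, kind FROM sensors WHERE kind LIKE 'co%'

Result:
id | kind
---+-----
1  | co2 
5  | co2 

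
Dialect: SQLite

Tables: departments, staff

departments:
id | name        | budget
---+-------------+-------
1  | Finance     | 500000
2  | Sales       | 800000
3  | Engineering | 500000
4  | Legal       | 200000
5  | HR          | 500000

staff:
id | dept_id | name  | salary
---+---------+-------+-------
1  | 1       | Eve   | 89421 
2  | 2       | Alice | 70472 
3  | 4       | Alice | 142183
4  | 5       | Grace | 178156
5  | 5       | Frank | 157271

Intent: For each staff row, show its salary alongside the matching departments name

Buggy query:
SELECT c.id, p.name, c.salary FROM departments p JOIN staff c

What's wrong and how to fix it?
Bug: Missing join condition: each staff row is matched to all departments rows instead of just its own

Fix: Specify the join condition linking the foreign key to the parent id

Corrected query:
SELECT c.id, p.name, c.salary FROM departments p JOIN staff c ON c.dept_id = p.id

Result:
id | name    | salary
---+---------+-------
1  | Finance | 89421 
2  | Sales   | 70472 
3  | Legal   | 142183
4  | HR      | 178156
5  | HR      | 157271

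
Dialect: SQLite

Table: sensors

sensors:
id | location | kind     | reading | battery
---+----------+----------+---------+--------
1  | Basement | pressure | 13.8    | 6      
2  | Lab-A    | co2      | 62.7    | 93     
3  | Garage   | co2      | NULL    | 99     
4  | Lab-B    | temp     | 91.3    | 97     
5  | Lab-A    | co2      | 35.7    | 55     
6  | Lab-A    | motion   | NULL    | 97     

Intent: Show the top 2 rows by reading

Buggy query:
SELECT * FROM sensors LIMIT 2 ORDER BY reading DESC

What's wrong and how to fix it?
Bug: LIMIT must come after ORDER BY

Fix: Sort with ORDER BY, then apply LIMIT

Corrected query:
SELECT * FROM sensors ORDER BY reading DESC LIMIT 2

Result:
id | location | kind | reading | battery
---+----------+------+---------+--------
4  | Lab-B    | temp | 91.3    | 97     
2  | Lab-A    | co2  | 62.7    | 93     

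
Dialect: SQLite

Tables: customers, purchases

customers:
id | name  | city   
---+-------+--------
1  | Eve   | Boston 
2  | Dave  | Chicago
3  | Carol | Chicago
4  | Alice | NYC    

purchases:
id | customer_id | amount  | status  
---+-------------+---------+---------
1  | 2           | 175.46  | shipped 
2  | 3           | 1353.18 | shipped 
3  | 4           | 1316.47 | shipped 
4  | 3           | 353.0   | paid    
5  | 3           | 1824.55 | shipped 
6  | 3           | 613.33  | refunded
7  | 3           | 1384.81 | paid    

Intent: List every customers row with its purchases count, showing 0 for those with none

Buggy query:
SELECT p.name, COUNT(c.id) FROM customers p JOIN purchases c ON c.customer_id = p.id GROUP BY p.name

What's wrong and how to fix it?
Bug: INNER JOIN drops customers rows that have no matching purchases rows

Fix: Use LEFT JOIN so parents without children still appear (COUNT(c.id) gives 0)

Corrected query:
SELECT p.name, COUNT(c.id) FROM customers p LEFT JOIN purchases c ON c.customer_id = p.id GROUP BY p.name

Result:
name  | COUNT(c.id)
------+------------
Alice | 1          
Carol | 5          
Dave  | 1          
Eve   | 0          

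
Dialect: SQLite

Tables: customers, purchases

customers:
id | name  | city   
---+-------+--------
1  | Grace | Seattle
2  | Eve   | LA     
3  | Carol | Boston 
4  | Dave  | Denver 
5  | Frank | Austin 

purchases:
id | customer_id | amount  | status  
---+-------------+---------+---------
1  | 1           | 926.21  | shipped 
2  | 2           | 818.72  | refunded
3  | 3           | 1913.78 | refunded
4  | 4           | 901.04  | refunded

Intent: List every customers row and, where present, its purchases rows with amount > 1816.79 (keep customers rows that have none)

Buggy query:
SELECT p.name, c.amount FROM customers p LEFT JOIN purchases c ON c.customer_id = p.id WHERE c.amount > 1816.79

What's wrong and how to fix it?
Bug: Filtering c.amount in WHERE discards the NULL rows produced by LEFT JOIN, turning it into an inner join

Fix: Move the right-table condition into the ON clause so unmatched parents are kept

Corrected query:
SELECT p.name, c.amount FROM customers p LEFT JOIN purchases c ON c.customer_id = p.id AND c.amount > 1816.79

Result:
name  | amount 
------+--------
Grace | NULL   
Eve   | NULL   
Carol | 1913.78
Dave  | NULL   
Frank | NULL   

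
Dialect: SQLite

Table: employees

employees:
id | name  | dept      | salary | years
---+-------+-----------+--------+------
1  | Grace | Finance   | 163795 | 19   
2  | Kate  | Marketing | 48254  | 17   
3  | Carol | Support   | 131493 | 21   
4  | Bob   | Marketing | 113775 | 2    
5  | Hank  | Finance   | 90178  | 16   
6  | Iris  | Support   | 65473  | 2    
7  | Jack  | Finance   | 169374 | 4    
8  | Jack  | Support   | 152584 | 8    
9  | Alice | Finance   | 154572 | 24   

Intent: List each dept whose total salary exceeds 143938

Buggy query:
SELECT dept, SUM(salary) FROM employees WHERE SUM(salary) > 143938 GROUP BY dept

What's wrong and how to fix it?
Bug: WHERE runs before GROUP BY, so aggregates aren't available there

Fix: Move the aggregate condition to a HAVING clause

Corrected query:
SELECT dept, SUM(salary) FROM employees GROUP BY dept HAVING SUM(salary) > 143938

Result:
dept      | SUM(salary)
----------+------------
Finance   | 577919     
Marketing | 162029     
Support   | 349550     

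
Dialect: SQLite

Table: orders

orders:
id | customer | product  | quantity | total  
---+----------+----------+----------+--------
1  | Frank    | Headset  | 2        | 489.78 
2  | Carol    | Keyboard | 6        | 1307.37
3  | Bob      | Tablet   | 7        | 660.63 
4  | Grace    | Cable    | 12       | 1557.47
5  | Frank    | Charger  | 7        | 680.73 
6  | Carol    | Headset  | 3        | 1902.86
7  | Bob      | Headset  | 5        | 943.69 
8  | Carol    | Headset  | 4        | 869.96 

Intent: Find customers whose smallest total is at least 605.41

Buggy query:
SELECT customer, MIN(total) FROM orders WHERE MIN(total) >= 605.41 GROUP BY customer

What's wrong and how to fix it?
Bug: MIN() in WHERE is a misuse of aggregate

Fix: Replace WHERE with HAVING after the GROUP BY

Corrected query:
SELECT customer, MIN(total) FROM orders GROUP BY customer HAVING MIN(total) >= 605.41

Result:
customer | MIN(total)
---------+-----------
Bob      | 660.63    
Carol    | 869.96    
Grace    | 1557.47   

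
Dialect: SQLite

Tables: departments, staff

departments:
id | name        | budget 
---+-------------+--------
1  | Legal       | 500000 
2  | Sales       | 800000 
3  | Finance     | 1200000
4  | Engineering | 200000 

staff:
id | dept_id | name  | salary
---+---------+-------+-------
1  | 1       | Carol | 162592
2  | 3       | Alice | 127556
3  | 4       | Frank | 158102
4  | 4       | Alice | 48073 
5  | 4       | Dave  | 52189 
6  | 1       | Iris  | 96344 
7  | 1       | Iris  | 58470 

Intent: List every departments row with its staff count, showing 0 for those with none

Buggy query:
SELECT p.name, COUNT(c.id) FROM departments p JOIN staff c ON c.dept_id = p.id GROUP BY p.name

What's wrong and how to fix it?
Bug: INNER JOIN drops departments rows that have no matching staff rows

Fix: Use LEFT JOIN so parents without children still appear (COUNT(c.id) gives 0)

Corrected query:
SELECT p.name, COUNT(c.id) FROM departments p LEFT JOIN staff c ON c.dept_id = p.id GROUP BY p.name

Result:
name        | COUNT(c.id)
------------+------------
Engineering | 3          
Finance     | 1          
Legal       | 3          
Sales       | 0          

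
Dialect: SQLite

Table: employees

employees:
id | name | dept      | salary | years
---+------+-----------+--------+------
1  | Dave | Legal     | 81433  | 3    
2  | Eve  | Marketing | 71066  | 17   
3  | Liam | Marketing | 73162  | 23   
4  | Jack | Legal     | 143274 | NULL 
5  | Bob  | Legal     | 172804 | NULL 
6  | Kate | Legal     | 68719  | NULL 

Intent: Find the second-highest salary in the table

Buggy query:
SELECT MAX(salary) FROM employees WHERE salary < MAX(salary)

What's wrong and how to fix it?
Bug: MAX(salary) on the right of the comparison is an aggregate-in-WHERE error

Fix: Compute the overall MAX in a subquery, then take MAX of rows below it

Corrected query:
SELECT MAX(salary) FROM employees WHERE salary < (SELECT MAX(salary) FROM employees)

Result:
MAX(salary)
-----------
143274     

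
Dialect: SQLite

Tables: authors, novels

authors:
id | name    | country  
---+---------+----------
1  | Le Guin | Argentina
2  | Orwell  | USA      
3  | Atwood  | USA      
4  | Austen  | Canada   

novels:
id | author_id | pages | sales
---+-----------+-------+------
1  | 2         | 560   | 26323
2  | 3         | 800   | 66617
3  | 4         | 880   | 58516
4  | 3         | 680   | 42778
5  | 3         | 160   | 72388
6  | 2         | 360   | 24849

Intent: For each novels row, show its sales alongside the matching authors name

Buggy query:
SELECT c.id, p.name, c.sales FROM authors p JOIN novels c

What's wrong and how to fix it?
Bug: Missing join condition: each novels row is matched to all authors rows instead of just its own

Fix: Specify the join condition linking the foreign key to the parent id

Corrected query:
SELECT c.id, p.name, c.sales FROM authors p JOIN novels c ON c.author_id = p.id

Result:
id | name   | sales
---+--------+------
1  | Orwell | 26323
2  | Atwood | 66617
3  | Austen | 58516
4  | Atwood | 42778
5  | Atwood | 72388
6  | Orwell | 24849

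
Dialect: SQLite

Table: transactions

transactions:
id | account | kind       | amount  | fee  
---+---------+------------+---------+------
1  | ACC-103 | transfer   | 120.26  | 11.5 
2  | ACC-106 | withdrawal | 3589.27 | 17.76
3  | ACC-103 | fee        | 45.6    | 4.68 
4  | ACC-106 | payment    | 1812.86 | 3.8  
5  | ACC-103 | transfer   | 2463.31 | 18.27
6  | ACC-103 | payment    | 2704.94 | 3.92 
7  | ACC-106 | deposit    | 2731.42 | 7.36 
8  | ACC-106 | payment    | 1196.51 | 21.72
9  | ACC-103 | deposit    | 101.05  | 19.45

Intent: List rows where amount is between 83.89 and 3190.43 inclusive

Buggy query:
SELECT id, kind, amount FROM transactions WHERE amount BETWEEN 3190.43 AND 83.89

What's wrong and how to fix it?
Bug: The bounds are reversed; BETWEEN a AND b requires a <= b to match anything

Fix: Swap the bounds so the smaller value comes first

Corrected query:
SELECT id, kind, amount FROM transactions WHERE amount BETWEEN 83.89 AND 3190.43

Result:
id | kind     | amount 
---+----------+--------
1  | transfer | 120.26 
4  | payment  | 1812.86
5  | transfer | 2463.31
6  | payment  | 2704.94
7  | deposit  | 2731.42
8  | payment  | 1196.51
9  | deposit  | 101.05 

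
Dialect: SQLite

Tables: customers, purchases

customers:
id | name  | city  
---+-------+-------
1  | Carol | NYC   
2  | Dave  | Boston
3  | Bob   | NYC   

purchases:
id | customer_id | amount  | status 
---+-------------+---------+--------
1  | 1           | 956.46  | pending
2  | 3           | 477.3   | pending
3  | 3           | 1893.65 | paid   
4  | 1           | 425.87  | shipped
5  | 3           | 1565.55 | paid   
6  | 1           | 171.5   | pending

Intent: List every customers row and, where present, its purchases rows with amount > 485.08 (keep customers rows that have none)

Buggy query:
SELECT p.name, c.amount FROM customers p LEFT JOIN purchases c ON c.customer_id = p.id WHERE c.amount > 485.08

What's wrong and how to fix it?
Bug: Filtering c.amount in WHERE discards the NULL rows produced by LEFT JOIN, turning it into an inner join

Fix: Move the right-table condition into the ON clause so unmatched parents are kept

Corrected query:
SELECT p.name, c.amount FROM customers p LEFT JOIN purchases c ON c.customer_id = p.id AND c.amount > 485.08

Result:
name  | amount 
------+--------
Carol | 956.46 
Dave  | NULL   
Bob   | 1565.55
Bob   | 1893.65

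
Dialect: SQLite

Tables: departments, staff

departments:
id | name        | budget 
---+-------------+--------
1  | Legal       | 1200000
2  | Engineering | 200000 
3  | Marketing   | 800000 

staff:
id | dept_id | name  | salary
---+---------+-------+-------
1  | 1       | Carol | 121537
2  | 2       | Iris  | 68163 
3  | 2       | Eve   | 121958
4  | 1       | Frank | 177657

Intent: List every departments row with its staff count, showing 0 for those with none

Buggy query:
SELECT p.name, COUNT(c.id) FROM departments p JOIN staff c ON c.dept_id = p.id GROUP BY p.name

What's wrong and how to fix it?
Bug: INNER JOIN drops departments rows that have no matching staff rows

Fix: Switch to LEFT JOIN to retain unmatched parent rows

Corrected query:
SELECT p.name, COUNT(c.id) FROM departments p LEFT JOIN staff c ON c.dept_id = p.id GROUP BY p.name

Result:
name        | COUNT(c.id)
------------+------------
Engineering | 2          
Legal       | 2          
Marketing   | 0          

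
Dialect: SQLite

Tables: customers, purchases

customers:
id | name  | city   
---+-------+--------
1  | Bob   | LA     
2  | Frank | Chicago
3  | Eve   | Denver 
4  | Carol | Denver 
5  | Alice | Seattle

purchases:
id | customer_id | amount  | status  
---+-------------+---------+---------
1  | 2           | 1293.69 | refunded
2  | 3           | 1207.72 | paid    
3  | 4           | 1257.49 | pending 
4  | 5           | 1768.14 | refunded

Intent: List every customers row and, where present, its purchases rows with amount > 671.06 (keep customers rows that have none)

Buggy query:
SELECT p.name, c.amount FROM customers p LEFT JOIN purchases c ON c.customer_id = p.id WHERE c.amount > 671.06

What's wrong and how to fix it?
Bug: A WHERE condition on the right-hand table after LEFT JOIN drops unmatched parents

Fix: Put 'c.amount > 671.06' in the JOIN's ON clause instead of WHERE

Corrected query:
SELECT p.name, c.amount FROM customers p LEFT JOIN purchases c ON c.customer_id = p.id AND c.amount > 671.06

Result:
name  | amount 
------+--------
Bob   | NULL   
Frank | 1293.69
Eve   | 1207.72
Carol | 1257.49
Alice | 1768.14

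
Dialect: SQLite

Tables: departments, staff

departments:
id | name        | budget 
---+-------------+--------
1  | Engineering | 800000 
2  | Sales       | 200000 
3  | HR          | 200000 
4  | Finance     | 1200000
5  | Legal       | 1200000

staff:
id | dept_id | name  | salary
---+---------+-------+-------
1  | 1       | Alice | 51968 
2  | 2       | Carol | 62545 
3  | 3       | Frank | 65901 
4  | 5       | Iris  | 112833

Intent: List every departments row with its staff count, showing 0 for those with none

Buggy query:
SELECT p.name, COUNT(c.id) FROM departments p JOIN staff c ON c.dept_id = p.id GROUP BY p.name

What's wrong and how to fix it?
Bug: An inner join excludes parents with zero children

Fix: Use LEFT JOIN so parents without children still appear (COUNT(c.id) gives 0)

Corrected query:
SELECT p.name, COUNT(c.id) FROM departments p LEFT JOIN staff c ON c.dept_id = p.id GROUP BY p.name

Result:
name        | COUNT(c.id)
------------+------------
Engineering | 1          
Finance     | 0          
HR          | 1          
Legal       | 1          
Sales       | 1          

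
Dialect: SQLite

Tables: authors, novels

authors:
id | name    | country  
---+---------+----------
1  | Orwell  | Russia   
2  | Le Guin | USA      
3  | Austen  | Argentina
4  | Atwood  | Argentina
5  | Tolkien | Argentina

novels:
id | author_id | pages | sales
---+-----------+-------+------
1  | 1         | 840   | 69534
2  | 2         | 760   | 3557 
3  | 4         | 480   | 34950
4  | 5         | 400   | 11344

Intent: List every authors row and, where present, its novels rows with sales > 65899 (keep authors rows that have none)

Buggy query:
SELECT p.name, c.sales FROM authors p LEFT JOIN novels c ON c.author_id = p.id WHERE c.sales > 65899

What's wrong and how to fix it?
Bug: Filtering c.sales in WHERE discards the NULL rows produced by LEFT JOIN, turning it into an inner join

Fix: Move the right-table condition into the ON clause so unmatched parents are kept

Corrected query:
SELECT p.name, c.sales FROM authors p LEFT JOIN novels c ON c.author_id = p.id AND c.sales > 65899

Result:
name    | sales
--------+------
Orwell  | 69534
Le Guin | NULL 
Austen  | NULL 
Atwood  | NULL 
Tolkien | NULL 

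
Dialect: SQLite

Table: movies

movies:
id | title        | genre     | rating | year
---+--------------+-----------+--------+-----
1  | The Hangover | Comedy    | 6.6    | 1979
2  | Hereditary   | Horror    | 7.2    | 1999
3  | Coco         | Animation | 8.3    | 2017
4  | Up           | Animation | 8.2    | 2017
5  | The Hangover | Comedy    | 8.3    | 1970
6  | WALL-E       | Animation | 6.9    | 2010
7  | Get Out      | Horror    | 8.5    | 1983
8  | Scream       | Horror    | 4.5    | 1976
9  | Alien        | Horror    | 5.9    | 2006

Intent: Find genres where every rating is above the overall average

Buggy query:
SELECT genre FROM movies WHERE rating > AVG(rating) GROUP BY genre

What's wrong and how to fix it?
Bug: AVG() is an aggregate; it can't sit directly in WHERE

Fix: Use a subquery for AVG and a HAVING MIN(...) filter so the condition holds for every row in the group

Corrected query:
SELECT genre FROM movies GROUP BY genre HAVING MIN(rating) > (SELECT AVG(rating) FROM movies)

Result:
(no rows)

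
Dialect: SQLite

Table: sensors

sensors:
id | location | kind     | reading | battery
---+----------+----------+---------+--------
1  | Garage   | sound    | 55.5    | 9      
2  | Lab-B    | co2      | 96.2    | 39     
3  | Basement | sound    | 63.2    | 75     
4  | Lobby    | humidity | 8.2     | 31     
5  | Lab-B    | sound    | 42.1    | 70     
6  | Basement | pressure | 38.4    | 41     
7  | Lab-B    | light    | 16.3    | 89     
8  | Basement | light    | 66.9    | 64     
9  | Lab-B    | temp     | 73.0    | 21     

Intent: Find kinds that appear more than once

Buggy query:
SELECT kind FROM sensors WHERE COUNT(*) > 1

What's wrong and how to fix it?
Bug: WHERE can't reference COUNT(*); aggregates are computed after WHERE

Fix: GROUP BY kind, then filter groups with HAVING COUNT(*) > 1

Corrected query:
SELECT kind FROM sensors GROUP BY kind HAVING COUNT(*) > 1

Result:
kind 
-----
light
sound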